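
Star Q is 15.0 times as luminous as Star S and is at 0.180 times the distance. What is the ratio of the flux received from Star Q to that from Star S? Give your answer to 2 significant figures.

4.6×10^2

F = L/(4πd²), so F_Q/F_S = (L_Q/L_S) / (d_Q/d_S)²
= 15.0 / (0.180)² = 15.0 / 0.03240 = 463.0.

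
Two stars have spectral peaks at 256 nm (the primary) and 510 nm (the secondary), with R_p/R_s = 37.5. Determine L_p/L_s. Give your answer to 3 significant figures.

Wien's law gives T ∝ 1/λ_max, so T_p/T_s = λ_s/λ_p = 510/256 = 1.992.
Then L ∝ R²T⁴ gives L_p/L_s = (37.5)² × (1.992)⁴ = 1406 × 15.75 = 2.215×10^4.

2.22×10^4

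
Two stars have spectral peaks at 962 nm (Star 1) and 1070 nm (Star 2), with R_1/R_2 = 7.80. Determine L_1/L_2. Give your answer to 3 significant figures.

93.1

Wien's law gives T ∝ 1/λ_max, so T_1/T_2 = λ_2/λ_1 = 1070/962 = 1.112.
Then L ∝ R²T⁴ gives L_1/L_2 = (7.80)² × (1.112)⁴ = 60.84 × 1.531 = 93.12.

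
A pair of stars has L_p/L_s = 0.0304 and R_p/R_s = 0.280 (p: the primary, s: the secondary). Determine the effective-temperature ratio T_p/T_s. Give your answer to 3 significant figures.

0.789

L ∝ R²T⁴ gives T ∝ (L/R²)^(1/4), so
T_p/T_s = (0.0304 / 0.280²)^(1/4) = (0.3878)^(1/4) = 0.7891.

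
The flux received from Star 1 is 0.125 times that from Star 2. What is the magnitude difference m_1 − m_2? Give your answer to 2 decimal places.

m_1 − m_2 = −2.5 log₁₀(F_1/F_2) = −2.5 log₁₀(0.125) = −2.5 × (-0.903) = 2.258.

2.26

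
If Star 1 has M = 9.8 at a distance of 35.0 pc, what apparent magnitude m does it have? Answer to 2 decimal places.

m = M + 5 log₁₀(d/10 pc) = 9.8 + 5 log₁₀(35.0/10)
  = 9.8 + 5 × 0.544 = 9.8 + 2.72 = 12.52.

12.52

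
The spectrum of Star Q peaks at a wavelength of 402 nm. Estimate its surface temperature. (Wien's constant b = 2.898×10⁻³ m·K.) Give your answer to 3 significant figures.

T = b/λ_max = 2.898×10⁻³ / (402×10⁻⁹) = 7209 K.

7.21×10^3 K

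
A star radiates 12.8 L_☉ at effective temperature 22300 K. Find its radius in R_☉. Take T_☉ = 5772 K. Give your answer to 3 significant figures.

R/R_☉ = √(L/L_☉) / (T/T_☉)² = √(12.8) / (3.863)²
       = 3.578 / 14.93 = 0.2397.

0.240 R_☉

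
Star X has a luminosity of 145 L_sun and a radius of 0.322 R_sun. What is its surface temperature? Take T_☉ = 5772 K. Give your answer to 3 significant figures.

T/T_☉ = (L/L_☉)^(1/4) / (R/R_☉)^(1/2)
T = 5772 × (145)^(1/4) / √(0.322) = 5772 × 3.470 / 0.5675 = 3.530×10^4 K.

3.53×10^4 K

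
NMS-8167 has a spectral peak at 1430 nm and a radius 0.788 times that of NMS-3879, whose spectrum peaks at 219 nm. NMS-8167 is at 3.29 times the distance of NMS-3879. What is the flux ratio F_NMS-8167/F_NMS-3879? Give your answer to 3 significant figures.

Wien's law: T_NMS-8167/T_NMS-3879 = λ_NMS-3879/λ_NMS-8167 = 219/1430 = 0.1531.
L_NMS-8167/L_NMS-3879 = (R_NMS-8167/R_NMS-3879)²(T_NMS-8167/T_NMS-3879)⁴ = (0.788)²(0.1531)⁴ = 3.416×10^-4.
F_NMS-8167/F_NMS-3879 = (L_NMS-8167/L_NMS-3879)/(d_NMS-8167/d_NMS-3879)² = 3.416×10^-4/(3.29)² = 3.156×10^-5.

3.16×10^-5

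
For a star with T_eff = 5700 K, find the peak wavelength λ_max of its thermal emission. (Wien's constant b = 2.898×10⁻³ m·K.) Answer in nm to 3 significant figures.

λ_max = b/T = 2.898×10⁻³ / 5700 = 5.08×10^-7 m = 508.4 nm.

508 nm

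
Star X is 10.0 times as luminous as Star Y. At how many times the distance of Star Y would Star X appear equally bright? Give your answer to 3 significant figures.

Equal flux requires L_X/d_X² = L_Y/d_Y², so d_X/d_Y = √(L_X/L_Y)
= √(10.0) = 3.162.

3.16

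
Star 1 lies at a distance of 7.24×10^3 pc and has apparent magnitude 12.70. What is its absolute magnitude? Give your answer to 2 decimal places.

-1.60

M = m − 5 log₁₀(d/10 pc) = 12.70 − 5 log₁₀(7.24×10^3/10)
  = 12.70 − 5 × 2.860 = 12.70 − 14.30 = -1.60.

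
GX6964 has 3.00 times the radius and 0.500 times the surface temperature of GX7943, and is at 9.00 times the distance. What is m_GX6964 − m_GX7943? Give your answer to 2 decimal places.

L_GX6964/L_GX7943 = (3.00)²(0.500)⁴ = 0.5625.
F_GX6964/F_GX7943 = (L_GX6964/L_GX7943)/(d_GX6964/d_GX7943)² = 0.5625/81.00 = 0.006944.
m_GX6964 − m_GX7943 = −2.5 log₁₀(0.006944) = 5.40.

5.40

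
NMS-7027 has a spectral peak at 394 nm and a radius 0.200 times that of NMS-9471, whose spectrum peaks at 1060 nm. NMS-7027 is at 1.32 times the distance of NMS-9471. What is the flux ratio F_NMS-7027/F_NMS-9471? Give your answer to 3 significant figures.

1.20

Wien's law: T_NMS-7027/T_NMS-9471 = λ_NMS-9471/λ_NMS-7027 = 1060/394 = 2.690.
L_NMS-7027/L_NMS-9471 = (R_NMS-7027/R_NMS-9471)²(T_NMS-7027/T_NMS-9471)⁴ = (0.200)²(2.690)⁴ = 2.096.
F_NMS-7027/F_NMS-9471 = (L_NMS-7027/L_NMS-9471)/(d_NMS-7027/d_NMS-9471)² = 2.096/(1.32)² = 1.203.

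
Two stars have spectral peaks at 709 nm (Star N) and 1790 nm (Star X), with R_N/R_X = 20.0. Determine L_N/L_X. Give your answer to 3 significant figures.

1.63×10^4

Wien's law gives T ∝ 1/λ_max, so T_N/T_X = λ_X/λ_N = 1790/709 = 2.525.
Then L ∝ R²T⁴ gives L_N/L_X = (20.0)² × (2.525)⁴ = 400.0 × 40.63 = 1.625×10^4.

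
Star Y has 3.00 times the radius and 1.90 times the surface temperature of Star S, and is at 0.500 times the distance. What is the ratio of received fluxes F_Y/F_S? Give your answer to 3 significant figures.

469

L_Y/L_S = (R_Y/R_S)²(T_Y/T_S)⁴ = (3.00)² × (1.90)⁴ = 117.3.
F_Y/F_S = (L_Y/L_S)/(d_Y/d_S)² = 117.3 / (0.500)² = 469.2.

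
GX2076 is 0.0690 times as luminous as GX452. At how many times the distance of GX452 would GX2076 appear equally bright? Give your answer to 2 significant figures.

Equal flux requires L_GX2076/d_GX2076² = L_GX452/d_GX452², so d_GX2076/d_GX452 = √(L_GX2076/L_GX452)
= √(0.0690) = 0.2627.

0.26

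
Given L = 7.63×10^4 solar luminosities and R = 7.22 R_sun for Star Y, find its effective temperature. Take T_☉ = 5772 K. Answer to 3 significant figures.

T/T_☉ = (L/L_☉)^(1/4) / (R/R_☉)^(1/2)
T = 5772 × (7.63×10^4)^(1/4) / √(7.22) = 5772 × 16.62 / 2.687 = 3.570×10^4 K.

3.57×10^4 K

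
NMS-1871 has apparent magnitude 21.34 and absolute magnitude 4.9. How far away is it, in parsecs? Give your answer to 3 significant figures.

m − M = 5 log₁₀(d/10 pc)
21.34 − (4.9) = 16.44 = 5 log₁₀(d/10)
d = 10 × 10^(16.44/5) = 10 × 10^3.288 = 1.941×10^4 pc.

1.94×10^4 pc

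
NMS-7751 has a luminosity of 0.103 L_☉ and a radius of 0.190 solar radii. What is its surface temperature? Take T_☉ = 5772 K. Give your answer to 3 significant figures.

T/T_☉ = (L/L_☉)^(1/4) / (R/R_☉)^(1/2)
T = 5772 × (0.103)^(1/4) / √(0.190) = 5772 × 0.5665 / 0.4359 = 7502 K.

7.50×10^3 K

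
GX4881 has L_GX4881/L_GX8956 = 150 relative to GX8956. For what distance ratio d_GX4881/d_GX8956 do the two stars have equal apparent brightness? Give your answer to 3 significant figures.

12.2

Equal flux requires L_GX4881/d_GX4881² = L_GX8956/d_GX8956², so d_GX4881/d_GX8956 = √(L_GX4881/L_GX8956)
= √(150) = 12.25.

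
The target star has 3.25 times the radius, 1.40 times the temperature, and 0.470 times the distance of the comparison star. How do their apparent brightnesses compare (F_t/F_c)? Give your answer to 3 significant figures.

184

L_t/L_c = (R_t/R_c)²(T_t/T_c)⁴ = (3.25)² × (1.40)⁴ = 40.58.
F_t/F_c = (L_t/L_c)/(d_t/d_c)² = 40.58 / (0.470)² = 183.7.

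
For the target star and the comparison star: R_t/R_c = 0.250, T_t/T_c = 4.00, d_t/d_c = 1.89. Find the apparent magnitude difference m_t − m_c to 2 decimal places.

-1.63

L_t/L_c = (0.250)²(4.00)⁴ = 16.00.
F_t/F_c = (L_t/L_c)/(d_t/d_c)² = 16.00/3.572 = 4.479.
m_t − m_c = −2.5 log₁₀(4.479) = -1.63.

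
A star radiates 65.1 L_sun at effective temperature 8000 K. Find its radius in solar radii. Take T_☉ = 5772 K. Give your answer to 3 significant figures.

R/R_☉ = √(L/L_☉) / (T/T_☉)² = √(65.1) / (1.386)²
       = 8.068 / 1.921 = 4.200.

4.20 solar radii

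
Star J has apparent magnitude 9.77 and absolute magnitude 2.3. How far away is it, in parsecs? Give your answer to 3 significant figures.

m − M = 5 log₁₀(d/10 pc)
9.77 − (2.3) = 7.47 = 5 log₁₀(d/10)
d = 10 × 10^(7.47/5) = 10 × 10^1.494 = 311.9 pc.

312 pc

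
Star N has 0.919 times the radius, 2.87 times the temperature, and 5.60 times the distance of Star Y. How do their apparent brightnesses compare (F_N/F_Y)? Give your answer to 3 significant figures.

L_N/L_Y = (R_N/R_Y)²(T_N/T_Y)⁴ = (0.919)² × (2.87)⁴ = 57.30.
F_N/F_Y = (L_N/L_Y)/(d_N/d_Y)² = 57.30 / (5.60)² = 1.827.

1.83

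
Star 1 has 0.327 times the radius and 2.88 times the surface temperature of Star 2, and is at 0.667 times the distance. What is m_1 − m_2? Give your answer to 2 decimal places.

-3.05

L_1/L_2 = (0.327)²(2.88)⁴ = 7.356.
F_1/F_2 = (L_1/L_2)/(d_1/d_2)² = 7.356/0.4449 = 16.54.
m_1 − m_2 = −2.5 log₁₀(16.54) = -3.05.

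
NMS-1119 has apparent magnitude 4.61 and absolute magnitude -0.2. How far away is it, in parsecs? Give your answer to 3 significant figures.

91.6 pc

m − M = 5 log₁₀(d/10 pc)
4.61 − (-0.2) = 4.81 = 5 log₁₀(d/10)
d = 10 × 10^(4.81/5) = 10 × 10^0.962 = 91.62 pc.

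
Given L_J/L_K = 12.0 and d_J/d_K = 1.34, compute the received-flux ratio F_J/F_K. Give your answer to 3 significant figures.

6.68

F = L/(4πd²), so F_J/F_K = (L_J/L_K) / (d_J/d_K)²
= 12.0 / (1.34)² = 12.0 / 1.796 = 6.683.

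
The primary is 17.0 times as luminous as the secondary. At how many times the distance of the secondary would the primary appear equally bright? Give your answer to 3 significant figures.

Equal flux requires L_p/d_p² = L_s/d_s², so d_p/d_s = √(L_p/L_s)
= √(17.0) = 4.123.

4.12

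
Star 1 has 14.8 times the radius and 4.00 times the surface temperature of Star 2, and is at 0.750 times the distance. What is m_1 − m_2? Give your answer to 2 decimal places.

-12.50

L_1/L_2 = (14.8)²(4.00)⁴ = 5.607×10^4.
F_1/F_2 = (L_1/L_2)/(d_1/d_2)² = 5.607×10^4/0.5625 = 9.969×10^4.
m_1 − m_2 = −2.5 log₁₀(9.969×10^4) = -12.50.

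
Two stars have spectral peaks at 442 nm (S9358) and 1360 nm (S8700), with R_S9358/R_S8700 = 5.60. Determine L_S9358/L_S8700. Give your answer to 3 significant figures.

2.81×10^3

Wien's law gives T ∝ 1/λ_max, so T_S9358/T_S8700 = λ_S8700/λ_S9358 = 1360/442 = 3.077.
Then L ∝ R²T⁴ gives L_S9358/L_S8700 = (5.60)² × (3.077)⁴ = 31.36 × 89.63 = 2811.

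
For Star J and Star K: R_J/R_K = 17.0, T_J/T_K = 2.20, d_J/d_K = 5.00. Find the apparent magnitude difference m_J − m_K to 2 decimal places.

-6.08

L_J/L_K = (17.0)²(2.20)⁴ = 6770.
F_J/F_K = (L_J/L_K)/(d_J/d_K)² = 6770/25.00 = 270.8.
m_J − m_K = −2.5 log₁₀(270.8) = -6.08.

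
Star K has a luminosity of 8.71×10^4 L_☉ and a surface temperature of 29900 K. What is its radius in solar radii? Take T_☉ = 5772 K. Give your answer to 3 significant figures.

R/R_☉ = √(L/L_☉) / (T/T_☉)² = √(8.71×10^4) / (5.180)²
       = 295.1 / 26.83 = 11.00.

11.0 solar radii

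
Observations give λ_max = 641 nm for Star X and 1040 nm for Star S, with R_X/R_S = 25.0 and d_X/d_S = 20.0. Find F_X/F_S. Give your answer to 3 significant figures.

10.8

Wien's law: T_X/T_S = λ_S/λ_X = 1040/641 = 1.622.
L_X/L_S = (R_X/R_S)²(T_X/T_S)⁴ = (25.0)²(1.622)⁴ = 4331.
F_X/F_S = (L_X/L_S)/(d_X/d_S)² = 4331/(20.0)² = 10.83.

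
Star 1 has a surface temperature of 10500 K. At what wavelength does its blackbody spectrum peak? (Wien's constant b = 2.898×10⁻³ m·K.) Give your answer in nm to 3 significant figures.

λ_max = b/T = 2.898×10⁻³ / 10500 = 2.76×10^-7 m = 276.0 nm.

276 nm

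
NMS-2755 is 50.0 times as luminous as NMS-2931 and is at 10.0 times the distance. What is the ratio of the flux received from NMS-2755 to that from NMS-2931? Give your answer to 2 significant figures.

F = L/(4πd²), so F_NMS-2755/F_NMS-2931 = (L_NMS-2755/L_NMS-2931) / (d_NMS-2755/d_NMS-2931)²
= 50.0 / (10.0)² = 50.0 / 100.0 = 0.5000.

0.50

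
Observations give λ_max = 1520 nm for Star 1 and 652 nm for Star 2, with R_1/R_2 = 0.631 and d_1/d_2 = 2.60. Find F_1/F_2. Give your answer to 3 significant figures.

0.00199

Wien's law: T_1/T_2 = λ_2/λ_1 = 652/1520 = 0.4289.
L_1/L_2 = (R_1/R_2)²(T_1/T_2)⁴ = (0.631)²(0.4289)⁴ = 0.01348.
F_1/F_2 = (L_1/L_2)/(d_1/d_2)² = 0.01348/(2.60)² = 0.001994.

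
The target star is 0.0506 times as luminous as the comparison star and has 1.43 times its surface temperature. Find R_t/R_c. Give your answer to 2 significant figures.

0.11

L ∝ R²T⁴ gives R ∝ √L / T², so
R_t/R_c = √(0.0506) / (1.43)² = 0.2249 / 2.045 = 0.1100.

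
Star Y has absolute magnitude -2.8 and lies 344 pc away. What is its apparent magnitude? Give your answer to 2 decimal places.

4.88

m = M + 5 log₁₀(d/10 pc) = -2.8 + 5 log₁₀(344/10)
  = -2.8 + 5 × 1.537 = -2.8 + 7.68 = 4.88.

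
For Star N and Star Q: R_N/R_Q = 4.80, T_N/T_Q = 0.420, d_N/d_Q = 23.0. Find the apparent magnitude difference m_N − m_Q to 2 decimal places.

L_N/L_Q = (4.80)²(0.420)⁴ = 0.7169.
F_N/F_Q = (L_N/L_Q)/(d_N/d_Q)² = 0.7169/529.0 = 0.001355.
m_N − m_Q = −2.5 log₁₀(0.001355) = 7.17.

7.17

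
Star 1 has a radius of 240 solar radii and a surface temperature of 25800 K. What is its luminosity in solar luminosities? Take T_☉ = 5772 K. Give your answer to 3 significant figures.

L/L_☉ = (R/R_☉)² (T/T_☉)⁴ = (240)² × (25800/5772)⁴
       = 5.760×10^4 × (4.470)⁴ = 5.760×10^4 × 399.2 = 2.299×10^7.

2.30×10^7 solar luminosities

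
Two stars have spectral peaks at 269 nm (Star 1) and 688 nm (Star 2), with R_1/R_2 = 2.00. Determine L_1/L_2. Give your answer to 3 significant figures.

171

Wien's law gives T ∝ 1/λ_max, so T_1/T_2 = λ_2/λ_1 = 688/269 = 2.558.
Then L ∝ R²T⁴ gives L_1/L_2 = (2.00)² × (2.558)⁴ = 4.000 × 42.79 = 171.2.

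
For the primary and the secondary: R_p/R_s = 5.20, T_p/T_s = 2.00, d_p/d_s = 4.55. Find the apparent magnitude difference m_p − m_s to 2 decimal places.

L_p/L_s = (5.20)²(2.00)⁴ = 432.6.
F_p/F_s = (L_p/L_s)/(d_p/d_s)² = 432.6/20.70 = 20.90.
m_p − m_s = −2.5 log₁₀(20.90) = -3.30.

-3.30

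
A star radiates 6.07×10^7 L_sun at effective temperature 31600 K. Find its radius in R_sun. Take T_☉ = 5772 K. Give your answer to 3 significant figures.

260 R_sun

R/R_☉ = √(L/L_☉) / (T/T_☉)² = √(6.07×10^7) / (5.475)²
       = 7791 / 29.97 = 259.9.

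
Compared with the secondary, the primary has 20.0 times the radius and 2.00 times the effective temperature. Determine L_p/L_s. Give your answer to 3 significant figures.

From the Stefan–Boltzmann law, L ∝ R²T⁴, so
L_p/L_s = (R_p/R_s)² (T_p/T_s)⁴ = (20.0)² × (2.00)⁴ = 400.0 × 16.00 = 6400.

6.40×10^3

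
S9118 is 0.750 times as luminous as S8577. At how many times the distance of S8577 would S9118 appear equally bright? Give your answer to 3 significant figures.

Equal flux requires L_S9118/d_S9118² = L_S8577/d_S8577², so d_S9118/d_S8577 = √(L_S9118/L_S8577)
= √(0.750) = 0.8660.

0.866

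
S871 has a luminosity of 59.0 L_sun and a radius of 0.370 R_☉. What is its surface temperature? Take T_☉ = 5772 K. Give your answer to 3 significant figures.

T/T_☉ = (L/L_☉)^(1/4) / (R/R_☉)^(1/2)
T = 5772 × (59.0)^(1/4) / √(0.370) = 5772 × 2.771 / 0.6083 = 2.630×10^4 K.

2.63×10^4 K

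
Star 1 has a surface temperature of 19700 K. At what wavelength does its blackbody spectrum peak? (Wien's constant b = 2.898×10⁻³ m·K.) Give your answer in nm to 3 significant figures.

λ_max = b/T = 2.898×10⁻³ / 19700 = 1.47×10^-7 m = 147.1 nm.

147 nm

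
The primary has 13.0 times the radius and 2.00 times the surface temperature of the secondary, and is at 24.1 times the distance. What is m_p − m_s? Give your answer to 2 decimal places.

-1.67

L_p/L_s = (13.0)²(2.00)⁴ = 2704.
F_p/F_s = (L_p/L_s)/(d_p/d_s)² = 2704/580.8 = 4.656.
m_p − m_s = −2.5 log₁₀(4.656) = -1.67.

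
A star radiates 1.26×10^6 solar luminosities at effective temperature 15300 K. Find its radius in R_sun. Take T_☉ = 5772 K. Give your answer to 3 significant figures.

R/R_☉ = √(L/L_☉) / (T/T_☉)² = √(1.26×10^6) / (2.651)²
       = 1122 / 7.026 = 159.8.

160 R_sun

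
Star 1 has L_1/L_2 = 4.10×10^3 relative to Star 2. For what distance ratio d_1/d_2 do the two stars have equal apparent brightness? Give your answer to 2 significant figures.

64

Equal flux requires L_1/d_1² = L_2/d_2², so d_1/d_2 = √(L_1/L_2)
= √(4.10×10^3) = 64.03.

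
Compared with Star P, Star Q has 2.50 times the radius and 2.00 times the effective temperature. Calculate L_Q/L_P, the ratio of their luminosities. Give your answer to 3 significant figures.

100

From the Stefan–Boltzmann law, L ∝ R²T⁴, so
L_Q/L_P = (R_Q/R_P)² (T_Q/T_P)⁴ = (2.50)² × (2.00)⁴ = 6.250 × 16.00 = 100.0.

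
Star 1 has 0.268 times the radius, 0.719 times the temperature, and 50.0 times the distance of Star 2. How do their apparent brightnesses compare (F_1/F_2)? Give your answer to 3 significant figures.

7.68×10^-6

L_1/L_2 = (R_1/R_2)²(T_1/T_2)⁴ = (0.268)² × (0.719)⁴ = 0.01919.
F_1/F_2 = (L_1/L_2)/(d_1/d_2)² = 0.01919 / (50.0)² = 7.678×10^-6.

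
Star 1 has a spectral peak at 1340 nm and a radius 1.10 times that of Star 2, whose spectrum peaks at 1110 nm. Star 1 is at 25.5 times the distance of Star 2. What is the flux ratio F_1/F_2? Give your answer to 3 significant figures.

8.76×10^-4

Wien's law: T_1/T_2 = λ_2/λ_1 = 1110/1340 = 0.8284.
L_1/L_2 = (R_1/R_2)²(T_1/T_2)⁴ = (1.10)²(0.8284)⁴ = 0.5697.
F_1/F_2 = (L_1/L_2)/(d_1/d_2)² = 0.5697/(25.5)² = 8.761×10^-4.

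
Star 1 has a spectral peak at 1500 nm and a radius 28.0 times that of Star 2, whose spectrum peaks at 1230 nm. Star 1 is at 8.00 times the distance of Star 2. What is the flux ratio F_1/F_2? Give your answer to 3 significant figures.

Wien's law: T_1/T_2 = λ_2/λ_1 = 1230/1500 = 0.8200.
L_1/L_2 = (R_1/R_2)²(T_1/T_2)⁴ = (28.0)²(0.8200)⁴ = 354.5.
F_1/F_2 = (L_1/L_2)/(d_1/d_2)² = 354.5/(8.00)² = 5.538.

5.54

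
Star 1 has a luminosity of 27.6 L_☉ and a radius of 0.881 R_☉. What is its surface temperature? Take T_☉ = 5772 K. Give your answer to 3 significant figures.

1.41×10^4 K

T/T_☉ = (L/L_☉)^(1/4) / (R/R_☉)^(1/2)
T = 5772 × (27.6)^(1/4) / √(0.881) = 5772 × 2.292 / 0.9386 = 1.410×10^4 K.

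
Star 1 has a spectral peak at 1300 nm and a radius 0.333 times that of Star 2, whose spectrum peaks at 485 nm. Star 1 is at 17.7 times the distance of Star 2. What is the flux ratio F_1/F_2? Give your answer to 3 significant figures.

Wien's law: T_1/T_2 = λ_2/λ_1 = 485/1300 = 0.3731.
L_1/L_2 = (R_1/R_2)²(T_1/T_2)⁴ = (0.333)²(0.3731)⁴ = 0.002148.
F_1/F_2 = (L_1/L_2)/(d_1/d_2)² = 0.002148/(17.7)² = 6.857×10^-6.

6.86×10^-6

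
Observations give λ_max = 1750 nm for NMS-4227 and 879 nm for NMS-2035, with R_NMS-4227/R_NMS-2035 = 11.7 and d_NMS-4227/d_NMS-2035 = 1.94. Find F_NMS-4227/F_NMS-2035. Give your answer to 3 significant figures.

2.32

Wien's law: T_NMS-4227/T_NMS-2035 = λ_NMS-2035/λ_NMS-4227 = 879/1750 = 0.5023.
L_NMS-4227/L_NMS-2035 = (R_NMS-4227/R_NMS-2035)²(T_NMS-4227/T_NMS-2035)⁴ = (11.7)²(0.5023)⁴ = 8.713.
F_NMS-4227/F_NMS-2035 = (L_NMS-4227/L_NMS-2035)/(d_NMS-4227/d_NMS-2035)² = 8.713/(1.94)² = 2.315.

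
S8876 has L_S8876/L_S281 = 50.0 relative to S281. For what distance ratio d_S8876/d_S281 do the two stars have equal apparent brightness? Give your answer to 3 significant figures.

Equal flux requires L_S8876/d_S8876² = L_S281/d_S281², so d_S8876/d_S281 = √(L_S8876/L_S281)
= √(50.0) = 7.071.

7.07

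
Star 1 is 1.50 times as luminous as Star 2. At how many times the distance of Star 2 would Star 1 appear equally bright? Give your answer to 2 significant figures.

Equal flux requires L_1/d_1² = L_2/d_2², so d_1/d_2 = √(L_1/L_2)
= √(1.50) = 1.225.

1.2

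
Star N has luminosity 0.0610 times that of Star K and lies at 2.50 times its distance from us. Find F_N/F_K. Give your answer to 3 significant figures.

F = L/(4πd²), so F_N/F_K = (L_N/L_K) / (d_N/d_K)²
= 0.0610 / (2.50)² = 0.0610 / 6.250 = 0.009760.

0.00976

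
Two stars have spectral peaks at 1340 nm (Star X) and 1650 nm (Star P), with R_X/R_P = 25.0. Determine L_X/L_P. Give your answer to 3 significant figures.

Wien's law gives T ∝ 1/λ_max, so T_X/T_P = λ_P/λ_X = 1650/1340 = 1.231.
Then L ∝ R²T⁴ gives L_X/L_P = (25.0)² × (1.231)⁴ = 625.0 × 2.299 = 1437.

1.44×10^3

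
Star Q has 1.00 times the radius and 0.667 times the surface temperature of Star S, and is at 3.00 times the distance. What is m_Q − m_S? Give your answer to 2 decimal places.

4.14

L_Q/L_S = (1.00)²(0.667)⁴ = 0.1979.
F_Q/F_S = (L_Q/L_S)/(d_Q/d_S)² = 0.1979/9.000 = 0.02199.
m_Q − m_S = −2.5 log₁₀(0.02199) = 4.14.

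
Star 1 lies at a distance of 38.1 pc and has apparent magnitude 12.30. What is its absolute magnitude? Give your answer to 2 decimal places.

M = m − 5 log₁₀(d/10 pc) = 12.30 − 5 log₁₀(38.1/10)
  = 12.30 − 5 × 0.581 = 12.30 − 2.90 = 9.40.

9.40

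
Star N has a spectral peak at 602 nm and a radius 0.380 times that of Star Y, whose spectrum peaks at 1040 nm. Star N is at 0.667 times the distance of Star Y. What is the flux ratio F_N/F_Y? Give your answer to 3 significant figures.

Wien's law: T_N/T_Y = λ_Y/λ_N = 1040/602 = 1.728.
L_N/L_Y = (R_N/R_Y)²(T_N/T_Y)⁴ = (0.380)²(1.728)⁴ = 1.286.
F_N/F_Y = (L_N/L_Y)/(d_N/d_Y)² = 1.286/(0.667)² = 2.891.

2.89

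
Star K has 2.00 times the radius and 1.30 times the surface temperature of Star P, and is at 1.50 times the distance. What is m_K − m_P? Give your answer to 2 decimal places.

-1.76

L_K/L_P = (2.00)²(1.30)⁴ = 11.42.
F_K/F_P = (L_K/L_P)/(d_K/d_P)² = 11.42/2.250 = 5.078.
m_K − m_P = −2.5 log₁₀(5.078) = -1.76.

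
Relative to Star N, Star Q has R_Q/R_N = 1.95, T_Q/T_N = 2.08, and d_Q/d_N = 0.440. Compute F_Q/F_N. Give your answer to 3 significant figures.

368

L_Q/L_N = (R_Q/R_N)²(T_Q/T_N)⁴ = (1.95)² × (2.08)⁴ = 71.17.
F_Q/F_N = (L_Q/L_N)/(d_Q/d_N)² = 71.17 / (0.440)² = 367.6.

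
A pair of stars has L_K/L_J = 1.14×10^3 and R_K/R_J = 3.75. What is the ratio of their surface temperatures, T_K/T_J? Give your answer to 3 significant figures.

3.00

L ∝ R²T⁴ gives T ∝ (L/R²)^(1/4), so
T_K/T_J = (1.14×10^3 / 3.75²)^(1/4) = (81.07)^(1/4) = 3.001.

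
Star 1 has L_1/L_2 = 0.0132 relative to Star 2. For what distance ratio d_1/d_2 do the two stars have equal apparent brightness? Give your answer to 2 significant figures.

Equal flux requires L_1/d_1² = L_2/d_2², so d_1/d_2 = √(L_1/L_2)
= √(0.0132) = 0.1149.

0.11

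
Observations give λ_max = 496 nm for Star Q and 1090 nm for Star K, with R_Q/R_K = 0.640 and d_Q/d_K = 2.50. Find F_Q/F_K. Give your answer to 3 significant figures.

Wien's law: T_Q/T_K = λ_K/λ_Q = 1090/496 = 2.198.
L_Q/L_K = (R_Q/R_K)²(T_Q/T_K)⁴ = (0.640)²(2.198)⁴ = 9.553.
F_Q/F_K = (L_Q/L_K)/(d_Q/d_K)² = 9.553/(2.50)² = 1.528.

1.53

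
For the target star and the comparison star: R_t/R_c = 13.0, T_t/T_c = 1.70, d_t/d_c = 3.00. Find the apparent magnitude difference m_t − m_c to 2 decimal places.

L_t/L_c = (13.0)²(1.70)⁴ = 1412.
F_t/F_c = (L_t/L_c)/(d_t/d_c)² = 1412/9.000 = 156.8.
m_t − m_c = −2.5 log₁₀(156.8) = -5.49.

-5.49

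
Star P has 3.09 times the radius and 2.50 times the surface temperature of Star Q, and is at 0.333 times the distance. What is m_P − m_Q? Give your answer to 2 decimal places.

-8.82

L_P/L_Q = (3.09)²(2.50)⁴ = 373.0.
F_P/F_Q = (L_P/L_Q)/(d_P/d_Q)² = 373.0/0.1109 = 3363.
m_P − m_Q = −2.5 log₁₀(3363) = -8.82.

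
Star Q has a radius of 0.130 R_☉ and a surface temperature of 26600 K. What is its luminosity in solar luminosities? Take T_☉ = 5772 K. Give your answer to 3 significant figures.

L/L_☉ = (R/R_☉)² (T/T_☉)⁴ = (0.130)² × (26600/5772)⁴
       = 0.01690 × (4.608)⁴ = 0.01690 × 451.0 = 7.623.

7.62 solar luminosities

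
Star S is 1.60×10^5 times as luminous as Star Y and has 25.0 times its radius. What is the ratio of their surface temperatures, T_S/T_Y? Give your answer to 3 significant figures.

4.00

L ∝ R²T⁴ gives T ∝ (L/R²)^(1/4), so
T_S/T_Y = (1.60×10^5 / 25.0²)^(1/4) = (256.0)^(1/4) = 4.000.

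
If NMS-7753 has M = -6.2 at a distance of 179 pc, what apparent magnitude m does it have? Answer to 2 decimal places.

m = M + 5 log₁₀(d/10 pc) = -6.2 + 5 log₁₀(179/10)
  = -6.2 + 5 × 1.253 = -6.2 + 6.26 = 0.06.

0.06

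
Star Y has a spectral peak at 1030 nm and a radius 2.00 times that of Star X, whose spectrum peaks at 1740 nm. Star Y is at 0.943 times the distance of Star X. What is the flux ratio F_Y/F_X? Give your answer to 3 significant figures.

Wien's law: T_Y/T_X = λ_X/λ_Y = 1740/1030 = 1.689.
L_Y/L_X = (R_Y/R_X)²(T_Y/T_X)⁴ = (2.00)²(1.689)⁴ = 32.58.
F_Y/F_X = (L_Y/L_X)/(d_Y/d_X)² = 32.58/(0.943)² = 36.63.

36.6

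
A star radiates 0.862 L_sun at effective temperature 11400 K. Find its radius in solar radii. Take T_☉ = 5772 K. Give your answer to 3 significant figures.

R/R_☉ = √(L/L_☉) / (T/T_☉)² = √(0.862) / (1.975)²
       = 0.9284 / 3.901 = 0.2380.

0.238 solar radii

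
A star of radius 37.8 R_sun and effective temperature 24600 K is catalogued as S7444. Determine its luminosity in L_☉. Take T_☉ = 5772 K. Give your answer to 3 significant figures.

4.71×10^5 L_☉

L/L_☉ = (R/R_☉)² (T/T_☉)⁴ = (37.8)² × (24600/5772)⁴
       = 1429 × (4.262)⁴ = 1429 × 329.9 = 4.714×10^5.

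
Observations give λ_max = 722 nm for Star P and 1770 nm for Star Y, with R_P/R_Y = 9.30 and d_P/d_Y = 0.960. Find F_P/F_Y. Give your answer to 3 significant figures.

3.39×10^3

Wien's law: T_P/T_Y = λ_Y/λ_P = 1770/722 = 2.452.
L_P/L_Y = (R_P/R_Y)²(T_P/T_Y)⁴ = (9.30)²(2.452)⁴ = 3124.
F_P/F_Y = (L_P/L_Y)/(d_P/d_Y)² = 3124/(0.960)² = 3390.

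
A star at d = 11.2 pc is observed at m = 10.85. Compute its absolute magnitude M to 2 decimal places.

M = m − 5 log₁₀(d/10 pc) = 10.85 − 5 log₁₀(11.2/10)
  = 10.85 − 5 × 0.049 = 10.85 − 0.25 = 10.60.

10.60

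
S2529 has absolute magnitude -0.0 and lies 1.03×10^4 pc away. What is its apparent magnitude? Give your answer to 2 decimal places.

15.06

m = M + 5 log₁₀(d/10 pc) = -0.0 + 5 log₁₀(1.03×10^4/10)
  = -0.0 + 5 × 3.013 = -0.0 + 15.06 = 15.06.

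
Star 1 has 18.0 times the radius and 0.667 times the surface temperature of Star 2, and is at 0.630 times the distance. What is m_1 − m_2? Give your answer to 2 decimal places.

L_1/L_2 = (18.0)²(0.667)⁴ = 64.13.
F_1/F_2 = (L_1/L_2)/(d_1/d_2)² = 64.13/0.3969 = 161.6.
m_1 − m_2 = −2.5 log₁₀(161.6) = -5.52.

-5.52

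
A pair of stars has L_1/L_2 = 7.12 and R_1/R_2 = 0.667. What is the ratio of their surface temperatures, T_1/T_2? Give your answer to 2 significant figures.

2.0

L ∝ R²T⁴ gives T ∝ (L/R²)^(1/4), so
T_1/T_2 = (7.12 / 0.667²)^(1/4) = (16.00)^(1/4) = 2.000.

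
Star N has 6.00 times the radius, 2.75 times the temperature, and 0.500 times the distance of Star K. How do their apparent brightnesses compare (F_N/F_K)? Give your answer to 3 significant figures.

8.24×10^3

L_N/L_K = (R_N/R_K)²(T_N/T_K)⁴ = (6.00)² × (2.75)⁴ = 2059.
F_N/F_K = (L_N/L_K)/(d_N/d_K)² = 2059 / (0.500)² = 8236.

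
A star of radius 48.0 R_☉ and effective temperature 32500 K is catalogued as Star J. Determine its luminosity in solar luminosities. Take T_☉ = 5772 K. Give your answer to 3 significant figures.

2.32×10^6 solar luminosities

L/L_☉ = (R/R_☉)² (T/T_☉)⁴ = (48.0)² × (32500/5772)⁴
       = 2304 × (5.631)⁴ = 2304 × 1005 = 2.316×10^6.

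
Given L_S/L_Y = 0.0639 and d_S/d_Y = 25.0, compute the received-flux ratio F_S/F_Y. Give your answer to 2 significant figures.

F = L/(4πd²), so F_S/F_Y = (L_S/L_Y) / (d_S/d_Y)²
= 0.0639 / (25.0)² = 0.0639 / 625.0 = 1.022×10^-4.

1.0×10^-4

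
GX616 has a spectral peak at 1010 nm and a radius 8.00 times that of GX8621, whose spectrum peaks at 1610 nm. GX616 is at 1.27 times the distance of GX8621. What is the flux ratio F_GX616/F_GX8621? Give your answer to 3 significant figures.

Wien's law: T_GX616/T_GX8621 = λ_GX8621/λ_GX616 = 1610/1010 = 1.594.
L_GX616/L_GX8621 = (R_GX616/R_GX8621)²(T_GX616/T_GX8621)⁴ = (8.00)²(1.594)⁴ = 413.2.
F_GX616/F_GX8621 = (L_GX616/L_GX8621)/(d_GX616/d_GX8621)² = 413.2/(1.27)² = 256.2.

256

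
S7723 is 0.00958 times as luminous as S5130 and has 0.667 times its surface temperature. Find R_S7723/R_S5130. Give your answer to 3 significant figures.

L ∝ R²T⁴ gives R ∝ √L / T², so
R_S7723/R_S5130 = √(0.00958) / (0.667)² = 0.09788 / 0.4449 = 0.2200.

0.220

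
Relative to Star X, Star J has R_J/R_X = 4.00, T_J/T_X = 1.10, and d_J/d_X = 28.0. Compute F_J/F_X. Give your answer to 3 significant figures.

0.0299

L_J/L_X = (R_J/R_X)²(T_J/T_X)⁴ = (4.00)² × (1.10)⁴ = 23.43.
F_J/F_X = (L_J/L_X)/(d_J/d_X)² = 23.43 / (28.0)² = 0.02988.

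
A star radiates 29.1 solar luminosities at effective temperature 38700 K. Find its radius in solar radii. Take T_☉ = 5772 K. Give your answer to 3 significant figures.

R/R_☉ = √(L/L_☉) / (T/T_☉)² = √(29.1) / (6.705)²
       = 5.394 / 44.95 = 0.1200.

0.120 solar radii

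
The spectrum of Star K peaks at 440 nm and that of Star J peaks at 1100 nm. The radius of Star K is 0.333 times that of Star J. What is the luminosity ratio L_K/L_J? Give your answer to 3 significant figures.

Wien's law gives T ∝ 1/λ_max, so T_K/T_J = λ_J/λ_K = 1100/440 = 2.500.
Then L ∝ R²T⁴ gives L_K/L_J = (0.333)² × (2.500)⁴ = 0.1109 × 39.06 = 4.332.

4.33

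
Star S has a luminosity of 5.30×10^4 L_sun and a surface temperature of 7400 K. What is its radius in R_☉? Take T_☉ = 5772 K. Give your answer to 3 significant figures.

140 R_☉

R/R_☉ = √(L/L_☉) / (T/T_☉)² = √(5.30×10^4) / (1.282)²
       = 230.2 / 1.644 = 140.1.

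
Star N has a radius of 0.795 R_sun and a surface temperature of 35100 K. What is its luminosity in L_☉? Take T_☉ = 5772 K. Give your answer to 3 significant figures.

864 L_☉

L/L_☉ = (R/R_☉)² (T/T_☉)⁴ = (0.795)² × (35100/5772)⁴
       = 0.6320 × (6.081)⁴ = 0.6320 × 1367 = 864.3.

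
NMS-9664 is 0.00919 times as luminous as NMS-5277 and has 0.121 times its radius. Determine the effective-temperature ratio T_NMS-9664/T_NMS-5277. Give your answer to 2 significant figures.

0.89

L ∝ R²T⁴ gives T ∝ (L/R²)^(1/4), so
T_NMS-9664/T_NMS-5277 = (0.00919 / 0.121²)^(1/4) = (0.6277)^(1/4) = 0.8901.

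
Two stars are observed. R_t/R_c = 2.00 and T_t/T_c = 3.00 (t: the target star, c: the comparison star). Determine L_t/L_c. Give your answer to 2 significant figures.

3.2×10^2

From the Stefan–Boltzmann law, L ∝ R²T⁴, so
L_t/L_c = (R_t/R_c)² (T_t/T_c)⁴ = (2.00)² × (3.00)⁴ = 4.000 × 81.00 = 324.0.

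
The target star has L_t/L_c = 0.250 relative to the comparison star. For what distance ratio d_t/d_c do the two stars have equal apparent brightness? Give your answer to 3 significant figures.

Equal flux requires L_t/d_t² = L_c/d_c², so d_t/d_c = √(L_t/L_c)
= √(0.250) = 0.5000.

0.500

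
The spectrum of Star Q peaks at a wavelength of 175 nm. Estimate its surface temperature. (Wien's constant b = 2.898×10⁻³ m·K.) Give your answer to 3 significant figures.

T = b/λ_max = 2.898×10⁻³ / (175×10⁻⁹) = 1.656×10^4 K.

1.66×10^4 K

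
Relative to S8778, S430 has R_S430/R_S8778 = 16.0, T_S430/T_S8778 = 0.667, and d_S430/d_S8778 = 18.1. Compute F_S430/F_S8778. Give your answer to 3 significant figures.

L_S430/L_S8778 = (R_S430/R_S8778)²(T_S430/T_S8778)⁴ = (16.0)² × (0.667)⁴ = 50.67.
F_S430/F_S8778 = (L_S430/L_S8778)/(d_S430/d_S8778)² = 50.67 / (18.1)² = 0.1547.

0.155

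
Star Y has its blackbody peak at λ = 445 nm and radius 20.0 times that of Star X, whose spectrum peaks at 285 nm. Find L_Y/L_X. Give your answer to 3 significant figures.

67.3

Wien's law gives T ∝ 1/λ_max, so T_Y/T_X = λ_X/λ_Y = 285/445 = 0.6404.
Then L ∝ R²T⁴ gives L_Y/L_X = (20.0)² × (0.6404)⁴ = 400.0 × 0.1682 = 67.30.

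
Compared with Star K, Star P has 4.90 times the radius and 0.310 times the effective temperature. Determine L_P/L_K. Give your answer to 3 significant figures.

0.222

From the Stefan–Boltzmann law, L ∝ R²T⁴, so
L_P/L_K = (R_P/R_K)² (T_P/T_K)⁴ = (4.90)² × (0.310)⁴ = 24.01 × 0.009235 = 0.2217.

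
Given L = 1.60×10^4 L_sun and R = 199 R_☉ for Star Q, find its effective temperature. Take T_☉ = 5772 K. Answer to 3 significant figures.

T/T_☉ = (L/L_☉)^(1/4) / (R/R_☉)^(1/2)
T = 5772 × (1.60×10^4)^(1/4) / √(199) = 5772 × 11.25 / 14.11 = 4602 K.

4.60×10^3 K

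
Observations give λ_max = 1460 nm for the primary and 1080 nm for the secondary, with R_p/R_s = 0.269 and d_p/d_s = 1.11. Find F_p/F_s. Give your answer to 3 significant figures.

Wien's law: T_p/T_s = λ_s/λ_p = 1080/1460 = 0.7397.
L_p/L_s = (R_p/R_s)²(T_p/T_s)⁴ = (0.269)²(0.7397)⁴ = 0.02167.
F_p/F_s = (L_p/L_s)/(d_p/d_s)² = 0.02167/(1.11)² = 0.01758.

0.0176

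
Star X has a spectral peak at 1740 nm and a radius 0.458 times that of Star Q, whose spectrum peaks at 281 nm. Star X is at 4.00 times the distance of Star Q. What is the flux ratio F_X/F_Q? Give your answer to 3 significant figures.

8.92×10^-6

Wien's law: T_X/T_Q = λ_Q/λ_X = 281/1740 = 0.1615.
L_X/L_Q = (R_X/R_Q)²(T_X/T_Q)⁴ = (0.458)²(0.1615)⁴ = 1.427×10^-4.
F_X/F_Q = (L_X/L_Q)/(d_X/d_Q)² = 1.427×10^-4/(4.00)² = 8.917×10^-6.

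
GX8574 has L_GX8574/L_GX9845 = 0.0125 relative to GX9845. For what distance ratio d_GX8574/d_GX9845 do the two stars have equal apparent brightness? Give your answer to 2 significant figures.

0.11

Equal flux requires L_GX8574/d_GX8574² = L_GX9845/d_GX9845², so d_GX8574/d_GX9845 = √(L_GX8574/L_GX9845)
= √(0.0125) = 0.1118.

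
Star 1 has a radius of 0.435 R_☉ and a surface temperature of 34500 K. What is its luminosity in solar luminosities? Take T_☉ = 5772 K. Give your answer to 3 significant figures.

242 solar luminosities

L/L_☉ = (R/R_☉)² (T/T_☉)⁴ = (0.435)² × (34500/5772)⁴
       = 0.1892 × (5.977)⁴ = 0.1892 × 1276 = 241.5.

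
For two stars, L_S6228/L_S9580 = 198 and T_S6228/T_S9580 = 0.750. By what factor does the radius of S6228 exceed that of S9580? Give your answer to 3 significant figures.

25.0

L ∝ R²T⁴ gives R ∝ √L / T², so
R_S6228/R_S9580 = √(198) / (0.750)² = 14.07 / 0.5625 = 25.02.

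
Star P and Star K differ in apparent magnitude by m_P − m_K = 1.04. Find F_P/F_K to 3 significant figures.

0.384

F_P/F_K = 10^(−(m_P − m_K)/2.5) = 10^(-1.04/2.5) = 10^-0.416 = 0.3837.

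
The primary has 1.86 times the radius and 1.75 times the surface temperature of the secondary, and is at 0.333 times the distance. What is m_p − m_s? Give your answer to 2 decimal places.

-6.17

L_p/L_s = (1.86)²(1.75)⁴ = 32.45.
F_p/F_s = (L_p/L_s)/(d_p/d_s)² = 32.45/0.1109 = 292.6.
m_p − m_s = −2.5 log₁₀(292.6) = -6.17.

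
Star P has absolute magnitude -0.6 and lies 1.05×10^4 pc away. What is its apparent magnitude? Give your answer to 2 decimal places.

14.51

m = M + 5 log₁₀(d/10 pc) = -0.6 + 5 log₁₀(1.05×10^4/10)
  = -0.6 + 5 × 3.021 = -0.6 + 15.11 = 14.51.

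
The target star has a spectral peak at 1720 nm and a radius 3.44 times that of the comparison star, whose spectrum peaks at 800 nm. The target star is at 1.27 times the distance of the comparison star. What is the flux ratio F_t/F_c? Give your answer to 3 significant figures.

Wien's law: T_t/T_c = λ_c/λ_t = 800/1720 = 0.4651.
L_t/L_c = (R_t/R_c)²(T_t/T_c)⁴ = (3.44)²(0.4651)⁴ = 0.5538.
F_t/F_c = (L_t/L_c)/(d_t/d_c)² = 0.5538/(1.27)² = 0.3434.

0.343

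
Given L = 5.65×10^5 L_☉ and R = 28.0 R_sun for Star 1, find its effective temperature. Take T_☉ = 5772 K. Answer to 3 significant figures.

2.99×10^4 K

T/T_☉ = (L/L_☉)^(1/4) / (R/R_☉)^(1/2)
T = 5772 × (5.65×10^5)^(1/4) / √(28.0) = 5772 × 27.42 / 5.292 = 2.991×10^4 K.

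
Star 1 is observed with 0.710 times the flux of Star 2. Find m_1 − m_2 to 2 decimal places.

m_1 − m_2 = −2.5 log₁₀(F_1/F_2) = −2.5 log₁₀(0.710) = −2.5 × (-0.149) = 0.372.

0.37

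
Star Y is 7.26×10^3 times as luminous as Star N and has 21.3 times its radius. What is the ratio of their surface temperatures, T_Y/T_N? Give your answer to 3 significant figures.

2.00

L ∝ R²T⁴ gives T ∝ (L/R²)^(1/4), so
T_Y/T_N = (7.26×10^3 / 21.3²)^(1/4) = (16.00)^(1/4) = 2.000.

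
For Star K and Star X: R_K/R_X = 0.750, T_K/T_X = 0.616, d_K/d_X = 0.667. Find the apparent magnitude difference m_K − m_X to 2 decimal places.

L_K/L_X = (0.750)²(0.616)⁴ = 0.08099.
F_K/F_X = (L_K/L_X)/(d_K/d_X)² = 0.08099/0.4449 = 0.1821.
m_K − m_X = −2.5 log₁₀(0.1821) = 1.85.

1.85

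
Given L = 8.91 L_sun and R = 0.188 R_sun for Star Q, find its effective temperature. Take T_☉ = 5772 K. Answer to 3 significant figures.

T/T_☉ = (L/L_☉)^(1/4) / (R/R_☉)^(1/2)
T = 5772 × (8.91)^(1/4) / √(0.188) = 5772 × 1.728 / 0.4336 = 2.300×10^4 K.

2.30×10^4 K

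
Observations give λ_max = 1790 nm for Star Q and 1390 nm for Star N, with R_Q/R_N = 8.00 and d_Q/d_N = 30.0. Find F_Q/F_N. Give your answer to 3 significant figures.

Wien's law: T_Q/T_N = λ_N/λ_Q = 1390/1790 = 0.7765.
L_Q/L_N = (R_Q/R_N)²(T_Q/T_N)⁴ = (8.00)²(0.7765)⁴ = 23.27.
F_Q/F_N = (L_Q/L_N)/(d_Q/d_N)² = 23.27/(30.0)² = 0.02586.

0.0259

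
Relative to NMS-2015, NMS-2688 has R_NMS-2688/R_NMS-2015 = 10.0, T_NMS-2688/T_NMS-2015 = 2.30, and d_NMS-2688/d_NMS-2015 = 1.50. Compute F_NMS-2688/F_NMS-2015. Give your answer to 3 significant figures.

L_NMS-2688/L_NMS-2015 = (R_NMS-2688/R_NMS-2015)²(T_NMS-2688/T_NMS-2015)⁴ = (10.0)² × (2.30)⁴ = 2798.
F_NMS-2688/F_NMS-2015 = (L_NMS-2688/L_NMS-2015)/(d_NMS-2688/d_NMS-2015)² = 2798 / (1.50)² = 1244.

1.24×10^3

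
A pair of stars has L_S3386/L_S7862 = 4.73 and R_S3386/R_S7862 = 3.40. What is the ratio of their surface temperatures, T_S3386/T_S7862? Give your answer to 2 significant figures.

0.80

L ∝ R²T⁴ gives T ∝ (L/R²)^(1/4), so
T_S3386/T_S7862 = (4.73 / 3.40²)^(1/4) = (0.4092)^(1/4) = 0.7998.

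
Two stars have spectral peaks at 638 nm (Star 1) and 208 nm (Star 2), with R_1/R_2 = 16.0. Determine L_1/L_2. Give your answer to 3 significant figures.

2.89

Wien's law gives T ∝ 1/λ_max, so T_1/T_2 = λ_2/λ_1 = 208/638 = 0.3260.
Then L ∝ R²T⁴ gives L_1/L_2 = (16.0)² × (0.3260)⁴ = 256.0 × 0.01130 = 2.892.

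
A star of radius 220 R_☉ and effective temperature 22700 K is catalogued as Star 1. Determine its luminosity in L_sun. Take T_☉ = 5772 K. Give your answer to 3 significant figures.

1.16×10^7 L_sun

L/L_☉ = (R/R_☉)² (T/T_☉)⁴ = (220)² × (22700/5772)⁴
       = 4.840×10^4 × (3.933)⁴ = 4.840×10^4 × 239.2 = 1.158×10^7.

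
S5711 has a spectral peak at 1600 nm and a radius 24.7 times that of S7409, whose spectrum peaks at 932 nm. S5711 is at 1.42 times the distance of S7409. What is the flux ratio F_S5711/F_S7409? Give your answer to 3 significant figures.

Wien's law: T_S5711/T_S7409 = λ_S7409/λ_S5711 = 932/1600 = 0.5825.
L_S5711/L_S7409 = (R_S5711/R_S7409)²(T_S5711/T_S7409)⁴ = (24.7)²(0.5825)⁴ = 70.24.
F_S5711/F_S7409 = (L_S5711/L_S7409)/(d_S5711/d_S7409)² = 70.24/(1.42)² = 34.83.

34.8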